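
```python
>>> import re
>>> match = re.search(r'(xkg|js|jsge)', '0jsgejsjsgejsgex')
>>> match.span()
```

(1, 3)

The regex engine tests alternatives in the order written; an earlier branch that matches wins even if a later one would match more.
`re.search` scans for the first position where the pattern succeeds.
The match spans [1:3] → 'js'.
Captured: group 1 = 'js'.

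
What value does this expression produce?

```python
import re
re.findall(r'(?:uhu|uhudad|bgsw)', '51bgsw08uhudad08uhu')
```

Alternation isn't longest-match — the leftmost alternative that fits at this position is chosen.
Scanning left to right: at [2:6] → 'bgsw'; at [8:11] → 'uhu'; at [16:19] → 'uhu'.
With no groups in the pattern, `findall` gives back each whole match — 3 here.

['bgsw', 'uhu', 'uhu']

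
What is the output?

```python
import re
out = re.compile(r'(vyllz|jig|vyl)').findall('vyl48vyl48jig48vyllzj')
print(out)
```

['vyl', 'vyl', 'jig', 'vyllz']

`|` is ordered: at each position the engine commits to the first alternative that works.
Matches: at [0:3] match 'vyl', group 1 = 'vyl'; at [5:8] match 'vyl', group 1 = 'vyl'; at [10:13] match 'jig', group 1 = 'jig'; at [15:20] match 'vyllz', group 1 = 'vyllz'.
`findall` collects group 1 from each match (4 total).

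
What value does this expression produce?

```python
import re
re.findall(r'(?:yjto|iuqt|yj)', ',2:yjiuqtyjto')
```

Branches in `(...|...)` are attempted left-to-right; the first branch that allows the whole pattern to succeed is taken.
With no groups in the pattern, `findall` gives back each whole match — 3 here.

['yj', 'iuqt', 'yjto']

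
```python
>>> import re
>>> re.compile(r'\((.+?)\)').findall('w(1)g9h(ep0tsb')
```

Because there's exactly one group, `findall` drops the full match and keeps group 1 from the one hit.

['1']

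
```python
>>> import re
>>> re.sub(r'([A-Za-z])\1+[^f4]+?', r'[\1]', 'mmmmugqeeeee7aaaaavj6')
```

'[m]gq[e][a]j6'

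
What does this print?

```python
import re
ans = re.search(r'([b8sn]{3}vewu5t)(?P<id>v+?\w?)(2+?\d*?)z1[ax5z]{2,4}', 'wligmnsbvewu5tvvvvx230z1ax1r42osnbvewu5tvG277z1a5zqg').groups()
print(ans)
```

('nsbvewu5t', 'vvvvx', '230')

The match spans [5:26] → 'nsbvewu5tvvvvx230z1ax'.
Captured: group 1 = 'nsbvewu5t', group 2 = 'vvvvx', group 3 = '230'.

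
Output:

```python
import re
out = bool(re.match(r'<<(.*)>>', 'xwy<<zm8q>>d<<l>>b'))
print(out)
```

`match` is anchored at position 0; if the pattern doesn't fit there, it returns None.
Here the string doesn't start with a match, so the call returns None, and `bool(None)` is False.

False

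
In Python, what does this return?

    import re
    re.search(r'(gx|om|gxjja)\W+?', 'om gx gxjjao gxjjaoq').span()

`re.search` scans for the first position where the pattern succeeds.
The match spans [0:3] → 'om '.
Captured: group 1 = 'om'.

(0, 3)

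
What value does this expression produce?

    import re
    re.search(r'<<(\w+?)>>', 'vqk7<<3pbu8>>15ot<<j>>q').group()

Unlike `match`, `search` isn't anchored — it looks for the pattern anywhere in the string.
The match spans [4:13] → '<<3pbu8>>'.
Captured: group 1 = '3pbu8'.

'<<3pbu8>>'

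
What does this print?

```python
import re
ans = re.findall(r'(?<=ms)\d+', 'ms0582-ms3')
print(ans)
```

['0582', '3']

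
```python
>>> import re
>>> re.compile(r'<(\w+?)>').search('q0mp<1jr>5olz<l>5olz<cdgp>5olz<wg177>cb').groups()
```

('1jr',)

Unlike `match`, `search` isn't anchored — it looks for the pattern anywhere in the string.
The match spans [4:9] → '<1jr>'.
Captured: group 1 = '1jr'.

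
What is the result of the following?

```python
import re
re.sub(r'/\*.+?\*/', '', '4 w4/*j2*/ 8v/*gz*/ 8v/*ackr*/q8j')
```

'4 w4 8v 8vq8j'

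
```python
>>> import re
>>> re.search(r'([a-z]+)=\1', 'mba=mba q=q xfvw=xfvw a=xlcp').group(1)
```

'mba'

`\1` has to match the exact text group 1 already captured.
`search` walks the string left to right and returns the first match it finds.
The match spans [0:7] → 'mba=mba'.
Captured: group 1 = 'mba'.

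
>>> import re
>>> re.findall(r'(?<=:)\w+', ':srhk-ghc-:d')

The lookaround is zero-width — it requires the adjacent text to match without consuming it, so the asserted text isn't part of the match.
Matches: at [1:5] → 'srhk'; at [11:12] → 'd'.
No capturing groups, so `findall` returns the 2 full match strings.

['srhk', 'd']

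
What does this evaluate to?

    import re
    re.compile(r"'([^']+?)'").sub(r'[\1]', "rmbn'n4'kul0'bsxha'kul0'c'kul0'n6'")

'rmbn[n4]kul0[bsxha]kul0[c]kul0[n6]'

The replacement refers to a captured group, so each match is rewritten using its own captured text.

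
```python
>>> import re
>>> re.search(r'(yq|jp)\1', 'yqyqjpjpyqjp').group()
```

After group 1 captures some text, `\1` only succeeds where that same text appears again.
`re.search` scans for the first position where the pattern succeeds.
The match spans [0:4] → 'yqyq'.
Captured: group 1 = 'yq'.

'yqyq'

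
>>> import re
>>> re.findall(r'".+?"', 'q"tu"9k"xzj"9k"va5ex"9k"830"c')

Scanning left to right: at [1:5] → '"tu"'; at [7:12] → '"xzj"'; at [14:21] → '"va5ex"'; at [23:28] → '"830"'.
No capturing groups, so `findall` returns the 4 full match strings.

['"tu"', '"xzj"', '"va5ex"', '"830"']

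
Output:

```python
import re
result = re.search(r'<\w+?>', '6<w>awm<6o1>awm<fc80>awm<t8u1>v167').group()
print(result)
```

<w>

The match spans [1:4] → '<w>'.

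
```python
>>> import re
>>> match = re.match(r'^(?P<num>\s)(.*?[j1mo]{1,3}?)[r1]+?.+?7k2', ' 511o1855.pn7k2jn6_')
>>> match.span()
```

`re.match` won't scan ahead — the pattern has to work from the very first character.
The match spans [0:15] → ' 511o1855.pn7k2'.

(0, 15)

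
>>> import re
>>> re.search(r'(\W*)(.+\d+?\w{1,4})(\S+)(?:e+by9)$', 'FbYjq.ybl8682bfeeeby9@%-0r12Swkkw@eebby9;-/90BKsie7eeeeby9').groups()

This matches zero or more of a non-word character (captured); then one or more of any character, then one or more of a digit (lazy), then 1 to 4 of a word character (captured); then one or more of a non-whitespace character (captured); then one or more of a literal 'e', then the literal 'by9' (non-capturing group); then anchored at the end.
Unlike `match`, `search` isn't anchored — it looks for the pattern anywhere in the string.
The match spans [0:58] → 'FbYjq.ybl8682bfeeeby9@%-0r12Swkkw@eebby9;-/90BKsie7eeeeby9'.
Captured: group 1 = '', group 2 = 'FbYjq.ybl8682bfeeeby9@%-0r12Swkkw@eebby9;-/90BKsie7ee', group 3 = 'e'.

('', 'FbYjq.ybl8682bfeeeby9@%-0r12Swkkw@eebby9;-/90BKsie7ee', 'e')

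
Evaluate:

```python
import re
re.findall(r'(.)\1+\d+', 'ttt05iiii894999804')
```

After group 1 captures some text, `\1` only succeeds where that same text appears again.
Matches: at [0:5] match 'ttt05', group 1 = 't'; at [5:18] match 'iiii894999804', group 1 = 'i'.
One capturing group, so `findall` returns just the captured substring from each match — 2 in all.

['t', 'i']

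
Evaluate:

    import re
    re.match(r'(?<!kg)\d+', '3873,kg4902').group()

'3873'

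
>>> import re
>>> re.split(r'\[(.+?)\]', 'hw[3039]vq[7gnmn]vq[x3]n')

The `?` after the quantifier makes it lazy — it takes as little as possible before letting the rest of the pattern try.
`re.split` interleaves the captured-group text with the surrounding fragments.

['hw', '3039', 'vq', '7gnmn', 'vq', 'x3', 'n']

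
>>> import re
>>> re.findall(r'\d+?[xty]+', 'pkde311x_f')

['311x']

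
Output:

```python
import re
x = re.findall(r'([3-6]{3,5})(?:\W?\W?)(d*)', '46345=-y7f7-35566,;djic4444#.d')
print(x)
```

[('46345', ''), ('35566', 'd'), ('4444', 'd')]

This matches 3 to 5 of a character in [3-6] (captured); then optionally a non-word character, then optionally a non-word character (non-capturing group); then zero or more of a literal 'd' (captured).
Matches: at [0:7] match '46345=-', groups = ('46345', ''); at [12:20] match '35566,;d', groups = ('35566', 'd'); at [23:30] match '4444#.d', groups = ('4444', 'd').
With 2 capturing groups, `findall` returns a 2-tuple per match.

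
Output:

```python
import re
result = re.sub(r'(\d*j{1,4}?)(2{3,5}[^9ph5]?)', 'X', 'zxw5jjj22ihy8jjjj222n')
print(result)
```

This matches zero or more of a digit, then 1 to 4 of the literal 'j' (lazy) (captured); then 3 to 5 of the literal '2', then optionally any character except [9ph5] (captured).
Every occurrence is swapped for 'X'.

zxw5jjj22ihyX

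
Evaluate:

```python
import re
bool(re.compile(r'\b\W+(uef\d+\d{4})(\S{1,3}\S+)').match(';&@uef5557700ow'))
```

Pattern: a word boundary (`\b`, zero-width); then one or more of a non-word character; then the literal 'uef', then one or more of a digit, then exactly 4 of a digit (captured); then 1 to 3 of a non-whitespace character, then one or more of a non-whitespace character (captured).
`re.match` won't scan ahead — the pattern has to work from the very first character.
Here the pattern fails at index 0, so the call returns None, and `bool(None)` is False.

False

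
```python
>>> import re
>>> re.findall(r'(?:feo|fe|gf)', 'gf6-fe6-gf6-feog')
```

Branches in `(...|...)` are attempted left-to-right; the first branch that allows the whole pattern to succeed is taken.
Matches: at [0:2] → 'gf'; at [4:6] → 'fe'; at [8:10] → 'gf'; at [12:15] → 'feo'.
`findall` yields the raw match text (4 of them) because the pattern has no groups.

['gf', 'fe', 'gf', 'feo']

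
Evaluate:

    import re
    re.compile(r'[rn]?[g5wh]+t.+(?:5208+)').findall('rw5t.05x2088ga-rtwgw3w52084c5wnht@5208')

Pattern: optionally one of [rn], then one or more of one of [g5wh], then a literal 't'; then one or more of any character; then the literal '520', then one or more of the literal '8' (non-capturing group).
Walking the string: at [0:38] → 'rw5t.05x2088ga-rtwgw3w52084c5wnht@5208'.
Since nothing is captured, `findall` lists the 1 matched substring directly.

['rw5t.05x2088ga-rtwgw3w52084c5wnht@5208']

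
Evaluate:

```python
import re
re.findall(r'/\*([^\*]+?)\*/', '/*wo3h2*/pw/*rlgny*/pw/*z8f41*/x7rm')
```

['wo3h2', 'rlgny', 'z8f41']

One capturing group, so `findall` returns just the captured substring from each match — 3 in all.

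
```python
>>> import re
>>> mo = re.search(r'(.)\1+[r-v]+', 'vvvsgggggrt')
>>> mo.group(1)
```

'v'

`\1` is not a pattern — it's the concrete string captured by group 1, re-applied verbatim.
`re.search` scans for the first position where the pattern succeeds.
The match spans [0:4] → 'vvvs'.
Captured: group 1 = 'v'.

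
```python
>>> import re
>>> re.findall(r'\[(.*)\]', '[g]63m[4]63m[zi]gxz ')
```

['g]63m[4]63m[zi']

`findall` collects group 1 from the one match (1 total).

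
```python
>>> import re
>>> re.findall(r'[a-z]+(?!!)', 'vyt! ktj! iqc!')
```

`(?!…)`/`(?<!…)` only lets a position through if the neighbouring text does NOT match; no characters are consumed.
Scanning left to right: at [0:2] → 'vy'; at [5:7] → 'kt'; at [10:12] → 'iq'.
No capturing groups, so `findall` returns the 3 full match strings.

['vy', 'kt', 'iq']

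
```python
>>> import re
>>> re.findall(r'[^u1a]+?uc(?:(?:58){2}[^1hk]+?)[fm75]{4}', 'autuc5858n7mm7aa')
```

['tuc5858n7mm7']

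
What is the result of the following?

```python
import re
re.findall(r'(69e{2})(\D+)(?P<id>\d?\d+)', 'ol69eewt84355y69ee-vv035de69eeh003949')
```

With 3 capturing groups, `findall` returns a 3-tuple per match.

[('69ee', 'wt', '84355'), ('69ee', '-vv', '035'), ('69ee', 'h', '003949')]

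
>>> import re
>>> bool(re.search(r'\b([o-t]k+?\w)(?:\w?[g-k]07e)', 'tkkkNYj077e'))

The pattern matches a word boundary (`\b`, zero-width); then a character in [o-t], then one or more of a literal 'k' (lazy), then a word character (captured); then optionally a word character, then a character in [g-k], then the literal '07e' (non-capturing group).
Unlike `match`, `search` isn't anchored — it looks for the pattern anywhere in the string.
Here the pattern never matches, so the call returns None, and `bool(None)` is False.

False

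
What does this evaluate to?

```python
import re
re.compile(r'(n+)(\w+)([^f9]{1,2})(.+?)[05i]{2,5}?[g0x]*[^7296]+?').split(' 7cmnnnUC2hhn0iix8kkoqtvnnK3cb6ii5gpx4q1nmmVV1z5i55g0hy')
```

[' 7cm', 'nnn', 'UC2hhn0iix8kkoqtvnnK3cb6ii5gpx4q1nmmVV1z', '5', 'i', 'y']

The pattern matches one or more of a literal 'n' (captured); then one or more of a word character (captured); then 1 to 2 of any character except [f9] (captured); then one or more of any character (lazy) (captured); then 2 to 5 of one of [05i] (lazy), then zero or more of one of [g0x], then one or more of any character except [7296] (lazy).
Because the quantifier is non-greedy, it stops expanding at the earliest point where the rest of the pattern can succeed.
Matches to split on: at [4:54] → 'nnnUC2hhn0iix8kkoqtvnnK3cb6ii5gpx4q1nmmVV1z5i55g0h'.
`re.split` interleaves the captured-group text with the surrounding fragments.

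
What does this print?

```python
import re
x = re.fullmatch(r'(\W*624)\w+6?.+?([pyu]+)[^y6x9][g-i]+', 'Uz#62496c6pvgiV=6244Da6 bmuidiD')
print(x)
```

None

The pattern matches zero or more of a non-word character, then the literal '624' (captured); then one or more of a word character, then optionally the literal '6', then one or more of any character (lazy); then one or more of one of [pyu] (captured); then any character except [y6x9], then one or more of a character in [g-i].
`re.fullmatch` requires the pattern to consume the entire string.
Here there's no way to consume every character, so the call returns None.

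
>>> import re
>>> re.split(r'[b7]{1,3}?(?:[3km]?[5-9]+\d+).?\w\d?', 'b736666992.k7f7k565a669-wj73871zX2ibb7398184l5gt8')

The string is cut at each match, leaving 5 pieces.

['', 'f', '9-wj', 'i', 'gt8']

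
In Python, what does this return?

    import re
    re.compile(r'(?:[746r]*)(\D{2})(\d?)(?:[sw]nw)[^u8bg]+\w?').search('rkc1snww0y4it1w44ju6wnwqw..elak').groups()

('kc', '1')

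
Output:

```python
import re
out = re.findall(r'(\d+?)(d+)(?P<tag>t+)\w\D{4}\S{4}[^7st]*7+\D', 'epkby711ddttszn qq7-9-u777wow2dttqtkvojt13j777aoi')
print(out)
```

[('711', 'dd', 'tt'), ('2', 'd', 'tt')]

This matches one or more of a digit (lazy) (captured); then one or more of a literal 'd' (captured); then one or more of a literal 't' (captured as 'tag'); then a word character, then exactly 4 of a non-digit, then exactly 4 of a non-whitespace character; then zero or more of any character except [7st], then one or more of the literal '7', then a non-digit.
Walking the string: at [5:27] match '711ddttszn qq7-9-u777w', groups = ('711', 'dd', 'tt'); at [29:47] match '2dttqtkvojt13j777a', groups = ('2', 'd', 'tt').
Multiple groups make `findall` return tuples — one 3-tuple for each match.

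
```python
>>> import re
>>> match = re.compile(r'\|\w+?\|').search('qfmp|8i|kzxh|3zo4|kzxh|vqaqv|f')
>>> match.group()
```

The match spans [4:8] → '|8i|'.

'|8i|'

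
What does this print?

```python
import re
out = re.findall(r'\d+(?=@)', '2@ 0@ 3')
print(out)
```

['2', '0']

Because the assertion is zero-width, the text it checks is not consumed and won't appear in the result.
Scanning left to right: at [0:1] → '2'; at [3:4] → '0'.
`findall` yields the raw match text (2 of them) because the pattern has no groups.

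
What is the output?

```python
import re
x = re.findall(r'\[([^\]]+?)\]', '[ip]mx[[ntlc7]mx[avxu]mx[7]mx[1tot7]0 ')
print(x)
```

['ip', '[ntlc7', 'avxu', '7', '1tot7']

One capturing group, so `findall` returns just the captured substring from each match — 5 in all.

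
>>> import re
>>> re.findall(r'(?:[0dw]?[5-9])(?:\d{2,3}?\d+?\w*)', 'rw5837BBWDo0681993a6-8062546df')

Pattern: optionally one of [0dw], then a character in [5-9] (non-capturing group); then 2 to 3 of a digit (lazy), then one or more of a digit (lazy), then zero or more of a word character (non-capturing group).
Matches: at [1:20] → 'w5837BBWDo0681993a6'; at [21:30] → '8062546df'.
With no groups in the pattern, `findall` gives back each whole match — 2 here.

['w5837BBWDo0681993a6', '8062546df']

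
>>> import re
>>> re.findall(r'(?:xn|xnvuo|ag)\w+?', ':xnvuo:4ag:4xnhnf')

Since nothing is captured, `findall` lists the 2 matched substrings directly.

['xnv', 'xnh']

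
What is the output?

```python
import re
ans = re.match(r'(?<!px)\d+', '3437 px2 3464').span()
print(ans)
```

(0, 4)

A negative assertion filters positions out without eating any characters.
`re.match` won't scan ahead — the pattern has to work from the very first character.
The match spans [0:4] → '3437'.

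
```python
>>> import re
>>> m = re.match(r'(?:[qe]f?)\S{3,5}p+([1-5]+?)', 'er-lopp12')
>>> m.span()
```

(0, 8)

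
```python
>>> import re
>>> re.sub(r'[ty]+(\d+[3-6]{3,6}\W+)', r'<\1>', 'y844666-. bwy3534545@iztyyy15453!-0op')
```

'<844666-. >bw<3534545@>iz<15453!->0op'

Pattern: one or more of one of [ty]; then one or more of a digit, then 3 to 6 of a character in [3-6], then one or more of a non-word character (captured).
Matches: at [0:10] → 'y844666-. '; at [12:21] → 'y3534545@'; at [23:34] → 'tyyy15453!-'.
Each match is replaced using the text its own group 1 captured.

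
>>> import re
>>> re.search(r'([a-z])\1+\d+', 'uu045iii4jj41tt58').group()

'uu045'

The backreference `\1` re-matches whatever the first group consumed, character for character.
The match spans [0:5] → 'uu045'.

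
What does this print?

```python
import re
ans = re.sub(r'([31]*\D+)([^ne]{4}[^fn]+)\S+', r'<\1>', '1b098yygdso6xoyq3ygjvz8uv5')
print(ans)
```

The pattern matches zero or more of one of [31], then one or more of a non-digit (captured); then exactly 4 of any character except [ne], then one or more of any character except [fn] (captured); then one or more of a non-whitespace character.
Matches: at [0:26] → '1b098yygdso6xoyq3ygjvz8uv5'.
The replacement refers to a captured group, so each match is rewritten using its own captured text.

<1b>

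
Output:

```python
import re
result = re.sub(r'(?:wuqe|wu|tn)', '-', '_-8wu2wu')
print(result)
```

_-8-2-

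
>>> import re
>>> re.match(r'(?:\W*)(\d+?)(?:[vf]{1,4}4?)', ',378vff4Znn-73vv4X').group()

',378vff4'

`match` is anchored at position 0; if the pattern doesn't fit there, it returns None.
The match spans [0:8] → ',378vff4'.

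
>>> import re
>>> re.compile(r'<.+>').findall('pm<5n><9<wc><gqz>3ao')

['<5n><9<wc><gqz>']

`findall` yields the raw match text (1 of them) because the pattern has no groups.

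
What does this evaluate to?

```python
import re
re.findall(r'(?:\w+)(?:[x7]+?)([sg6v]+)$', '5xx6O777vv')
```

['vv']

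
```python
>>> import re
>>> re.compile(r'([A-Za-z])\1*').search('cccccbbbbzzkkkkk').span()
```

`\1` is not a pattern — it's the concrete string captured by group 1, re-applied verbatim.
The match spans [0:5] → 'ccccc'.

(0, 5)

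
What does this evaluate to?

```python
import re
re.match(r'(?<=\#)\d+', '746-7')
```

`re.match` only tries the pattern at the start of the string.
Here the string doesn't start with a match, so the call returns None.

None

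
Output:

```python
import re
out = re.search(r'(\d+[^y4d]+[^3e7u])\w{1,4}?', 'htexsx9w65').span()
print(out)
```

(6, 10)

Pattern: one or more of a digit, then one or more of any character except [y4d], then any character except [3e7u] (captured); then 1 to 4 of a word character (lazy).
`search` walks the string left to right and returns the first match it finds.
The match spans [6:10] → '9w65'.
Captured: group 1 = '9w6'.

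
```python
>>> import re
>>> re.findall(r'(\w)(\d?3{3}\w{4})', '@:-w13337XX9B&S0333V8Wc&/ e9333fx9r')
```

With 2 capturing groups, `findall` returns a 2-tuple per match.

[('w', '13337XX9'), ('S', '0333V8Wc'), ('e', '9333fx9r')]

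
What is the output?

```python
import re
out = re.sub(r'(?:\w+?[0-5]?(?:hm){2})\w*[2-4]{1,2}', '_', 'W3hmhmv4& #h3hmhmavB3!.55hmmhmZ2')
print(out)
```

The pattern matches one or more of a word character (lazy), then optionally a character in [0-5], then the literal 'hm' repeated 2 times (non-capturing group); then zero or more of a word character, then 1 to 2 of a character in [2-4].
Matches: at [0:8] → 'W3hmhmv4'; at [11:21] → 'h3hmhmavB3'.
`sub` substitutes '_' at each match site.

_& #_!.55hmmhmZ2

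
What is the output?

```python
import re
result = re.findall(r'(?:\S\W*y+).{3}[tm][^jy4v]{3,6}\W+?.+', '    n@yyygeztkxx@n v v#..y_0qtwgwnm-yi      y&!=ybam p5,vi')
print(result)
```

['n@yyygeztkxx@n v v#..y_0qtwgwnm-yi      y&!=ybam p5,vi']

Pattern: a non-whitespace character, then zero or more of a non-word character, then one or more of a literal 'y' (non-capturing group); then exactly 3 of any character, then one of [tm], then 3 to 6 of any character except [jy4v]; then one or more of a non-word character (lazy); then one or more of any character.
Since nothing is captured, `findall` lists the 1 matched substring directly.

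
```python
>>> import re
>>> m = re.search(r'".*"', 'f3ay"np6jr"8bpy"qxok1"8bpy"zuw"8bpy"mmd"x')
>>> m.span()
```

(4, 40)

The match spans [4:40] → '"np6jr"8bpy"qxok1"8bpy"zuw"8bpy"mmd"'.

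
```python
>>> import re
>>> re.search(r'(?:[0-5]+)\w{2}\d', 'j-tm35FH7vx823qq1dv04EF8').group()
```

'35FH7'

This matches one or more of a character in [0-5] (non-capturing group); then exactly 2 of a word character, then a digit.
Unlike `match`, `search` isn't anchored — it looks for the pattern anywhere in the string.
The match spans [4:9] → '35FH7'.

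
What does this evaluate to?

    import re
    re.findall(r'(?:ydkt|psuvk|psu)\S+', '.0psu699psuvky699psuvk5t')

['psu699psuvky699psuvk5t']

`findall` yields the raw match text (1 of them) because the pattern has no groups.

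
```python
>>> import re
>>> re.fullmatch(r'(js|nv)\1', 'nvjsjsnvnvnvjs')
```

`fullmatch` succeeds only if the pattern covers the string from start to end.
Here there's no way to consume every character, so the call returns None.

None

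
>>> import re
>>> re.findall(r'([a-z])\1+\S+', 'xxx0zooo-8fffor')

`\1` is not a pattern — it's the concrete string captured by group 1, re-applied verbatim.
Scanning left to right: at [0:15] match 'xxx0zooo-8fffor', group 1 = 'x'.
Because there's exactly one group, `findall` drops the full match and keeps group 1 from the one hit.

['x']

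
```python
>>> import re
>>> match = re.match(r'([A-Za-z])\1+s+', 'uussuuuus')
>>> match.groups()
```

('u',)

The match spans [0:4] → 'uuss'.
Captured: group 1 = 'u'.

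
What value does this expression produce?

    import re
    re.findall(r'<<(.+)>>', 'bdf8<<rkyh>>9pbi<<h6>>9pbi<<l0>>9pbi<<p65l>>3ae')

['rkyh>>9pbi<<h6>>9pbi<<l0>>9pbi<<p65l']

`findall` collects group 1 from the one match (1 total).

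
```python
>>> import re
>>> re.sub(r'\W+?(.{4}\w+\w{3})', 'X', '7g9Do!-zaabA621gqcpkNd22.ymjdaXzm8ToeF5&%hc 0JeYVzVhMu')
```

Pattern: one or more of a non-word character (lazy); then exactly 4 of any character, then one or more of a word character, then exactly 3 of a word character (captured).
Each match is replaced by 'X'.

'7g9DoXXX'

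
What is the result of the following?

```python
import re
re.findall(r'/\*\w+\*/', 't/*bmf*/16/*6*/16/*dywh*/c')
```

Matches: at [1:8] → '/*bmf*/'; at [10:15] → '/*6*/'; at [17:25] → '/*dywh*/'.
No capturing groups, so `findall` returns the 3 full match strings.

['/*bmf*/', '/*6*/', '/*dywh*/']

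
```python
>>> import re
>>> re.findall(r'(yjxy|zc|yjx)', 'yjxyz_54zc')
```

The regex engine tests alternatives in the order written; an earlier branch that matches wins even if a later one would match more.
Matches: at [0:4] match 'yjxy', group 1 = 'yjxy'; at [8:10] match 'zc', group 1 = 'zc'.
With a single group, `findall` returns only what that group captured — 2 items.

['yjxy', 'zc']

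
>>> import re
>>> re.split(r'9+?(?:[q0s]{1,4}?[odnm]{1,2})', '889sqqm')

Pattern: one or more of a literal '9' (lazy); then 1 to 4 of one of [q0s] (lazy), then 1 to 2 of one of [odnm] (non-capturing group).
Matches to split on: at [2:7] → '9sqqm'.
The string is cut at each match, leaving 2 pieces.

['88', '']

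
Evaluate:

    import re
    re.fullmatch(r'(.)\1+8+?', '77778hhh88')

`\1` is not a pattern — it's the concrete string captured by group 1, re-applied verbatim.
`re.fullmatch` requires the pattern to consume the entire string.
Here the pattern can't cover the whole string, so the call returns None.

None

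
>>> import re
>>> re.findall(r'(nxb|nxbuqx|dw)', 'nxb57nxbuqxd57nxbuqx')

['nxb', 'nxb', 'nxb']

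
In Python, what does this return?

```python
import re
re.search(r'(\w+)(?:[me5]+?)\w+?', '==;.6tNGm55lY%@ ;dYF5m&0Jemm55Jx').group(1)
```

'6tNGm5'

The match spans [4:12] → '6tNGm55l'.
Captured: group 1 = '6tNGm5'.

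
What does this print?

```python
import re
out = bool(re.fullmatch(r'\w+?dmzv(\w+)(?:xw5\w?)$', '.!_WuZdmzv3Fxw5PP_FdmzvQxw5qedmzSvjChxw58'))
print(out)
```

False

The pattern matches one or more of a word character (lazy), then the literal 'd', then the literal 'mzv'; then one or more of a word character (captured); then the literal 'xw5', then optionally a word character (non-capturing group); then anchored at the end.
For `fullmatch`, every character of the input must be accounted for by the pattern.
Here there's no way to consume every character, so the call returns None, and `bool(None)` is False.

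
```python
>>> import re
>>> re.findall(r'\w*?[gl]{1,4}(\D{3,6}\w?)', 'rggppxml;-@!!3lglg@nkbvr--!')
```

Lazy quantifiers expand one character at a time until the remainder of the pattern can match.
One capturing group, so `findall` returns just the captured substring from each match — 2 in all.

['ppxml;', '@nkbvr']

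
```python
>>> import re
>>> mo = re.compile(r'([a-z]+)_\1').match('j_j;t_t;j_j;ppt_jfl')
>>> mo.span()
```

`match` is anchored at position 0; if the pattern doesn't fit there, it returns None.
The match spans [0:3] → 'j_j'.

(0, 3)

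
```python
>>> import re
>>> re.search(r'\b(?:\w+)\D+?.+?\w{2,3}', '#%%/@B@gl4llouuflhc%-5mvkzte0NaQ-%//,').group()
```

Lazy quantifiers expand one character at a time until the remainder of the pattern can match.
The match spans [5:11] → 'B@gl4l'.

'B@gl4l'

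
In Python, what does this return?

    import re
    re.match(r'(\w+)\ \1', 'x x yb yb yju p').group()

'x x'

`match` is anchored at position 0; if the pattern doesn't fit there, it returns None.
The match spans [0:3] → 'x x'.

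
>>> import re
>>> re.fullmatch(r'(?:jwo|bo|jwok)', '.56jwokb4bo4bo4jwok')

None

`re.fullmatch` requires the pattern to consume the entire string.
Here there's no way to consume every character, so the call returns None.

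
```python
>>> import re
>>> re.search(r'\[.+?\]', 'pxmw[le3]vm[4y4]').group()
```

`re.search` tries every starting position until one works.
The match spans [4:9] → '[le3]'.

'[le3]'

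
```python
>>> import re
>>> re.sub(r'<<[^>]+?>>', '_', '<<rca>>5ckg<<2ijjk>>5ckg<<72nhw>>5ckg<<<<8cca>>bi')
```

Matches: at [0:7] → '<<rca>>'; at [11:20] → '<<2ijjk>>'; at [24:33] → '<<72nhw>>'; at [37:47] → '<<<<8cca>>'.
`sub` substitutes '_' at each match site.

'_5ckg_5ckg_5ckg_bi'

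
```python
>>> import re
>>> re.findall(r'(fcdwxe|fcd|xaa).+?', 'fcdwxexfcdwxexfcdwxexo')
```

['fcdwxe', 'fcdwxe', 'fcdwxe']

Branches in `(...|...)` are attempted left-to-right; the first branch that allows the whole pattern to succeed is taken.
Scanning left to right: at [0:7] match 'fcdwxex', group 1 = 'fcdwxe'; at [7:14] match 'fcdwxex', group 1 = 'fcdwxe'; at [14:21] match 'fcdwxex', group 1 = 'fcdwxe'.
`findall` collects group 1 from each match (3 total).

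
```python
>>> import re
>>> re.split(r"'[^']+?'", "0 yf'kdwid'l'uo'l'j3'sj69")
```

Matches to split on: at [4:11] → "'kdwid'"; at [12:16] → "'uo'"; at [17:21] → "'j3'".
`split` removes every match and returns the 4 fragments in between.

['0 yf', 'l', 'l', 'sj69']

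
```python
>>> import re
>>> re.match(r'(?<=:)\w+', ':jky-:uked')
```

The positive lookaround only admits positions where the adjacent text matches; those characters stay outside the span.
`match` is anchored at position 0; if the pattern doesn't fit there, it returns None.
Here the string doesn't start with a match, so the call returns None.

None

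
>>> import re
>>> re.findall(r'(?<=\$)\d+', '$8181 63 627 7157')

The lookaround is zero-width — it requires the adjacent text to match without consuming it, so the asserted text isn't part of the match.
Matches: at [1:5] → '8181'.
With no groups in the pattern, `findall` gives back each whole match — 1 here.

['8181']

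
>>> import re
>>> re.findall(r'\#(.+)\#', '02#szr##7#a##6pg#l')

['szr##7#a##6pg']

Walking the string: at [2:17] match '#szr##7#a##6pg#', group 1 = 'szr##7#a##6pg'.
With a single group, `findall` returns only what that group captured — 1 item.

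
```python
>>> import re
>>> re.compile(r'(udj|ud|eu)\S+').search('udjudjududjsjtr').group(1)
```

'udj'

Branches in `(...|...)` are attempted left-to-right; the first branch that allows the whole pattern to succeed is taken.
`re.search` scans for the first position where the pattern succeeds.
The match spans [0:15] → 'udjudjududjsjtr'.
Captured: group 1 = 'udj'.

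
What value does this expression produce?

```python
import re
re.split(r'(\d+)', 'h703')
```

Because the pattern has a capturing group, `split` also inserts each captured text between the pieces.

['h', '703', '']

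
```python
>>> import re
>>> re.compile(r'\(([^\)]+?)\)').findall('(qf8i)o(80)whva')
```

Scanning left to right: at [0:6] match '(qf8i)', group 1 = 'qf8i'; at [7:11] match '(80)', group 1 = '80'.
Because there's exactly one group, `findall` drops the full match and keeps group 1 from each hit.

['qf8i', '80']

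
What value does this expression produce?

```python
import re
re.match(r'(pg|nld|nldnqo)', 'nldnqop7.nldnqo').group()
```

The regex engine tests alternatives in the order written; an earlier branch that matches wins even if a later one would match more.
With `match`, the pattern is implicitly anchored at the beginning.
The match spans [0:3] → 'nld'.
Captured: group 1 = 'nld'.

'nld'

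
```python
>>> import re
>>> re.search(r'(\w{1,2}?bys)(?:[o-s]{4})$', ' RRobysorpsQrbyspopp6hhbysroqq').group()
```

'hhbysroqq'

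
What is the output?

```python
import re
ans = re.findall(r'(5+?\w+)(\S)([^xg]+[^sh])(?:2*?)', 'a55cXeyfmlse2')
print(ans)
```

[('55cXeyfml', 's', 'e2')]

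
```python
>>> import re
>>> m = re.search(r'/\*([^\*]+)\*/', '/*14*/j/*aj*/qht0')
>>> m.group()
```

Unlike `match`, `search` isn't anchored — it looks for the pattern anywhere in the string.
The match spans [0:6] → '/*14*/'.
Captured: group 1 = '14'.

'/*14*/'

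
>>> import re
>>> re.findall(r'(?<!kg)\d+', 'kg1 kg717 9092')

The negative lookahead/lookbehind blocks any match where the forbidden context is present.
Walking the string: at [7:9] → '17'; at [10:14] → '9092'.
With no groups in the pattern, `findall` gives back each whole match — 2 here.

['17', '9092']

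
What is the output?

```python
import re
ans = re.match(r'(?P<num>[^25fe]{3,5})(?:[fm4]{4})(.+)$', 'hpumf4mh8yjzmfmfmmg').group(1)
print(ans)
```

hpu

The match spans [0:19] → 'hpumf4mh8yjzmfmfmmg'.
Captured: group 1 = 'hpu', group 2 = 'h8yjzmfmfmmg'.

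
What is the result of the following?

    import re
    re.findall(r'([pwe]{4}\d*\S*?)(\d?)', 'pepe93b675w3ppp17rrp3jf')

Pattern: exactly 4 of one of [pwe], then zero or more of a digit, then zero or more of a non-whitespace character (lazy) (captured); then optionally a digit (captured).
Lazy quantifiers expand one character at a time until the remainder of the pattern can match.
Walking the string: at [0:6] match 'pepe93', groups = ('pepe93', '').
Multiple groups make `findall` return tuples — one 2-tuple for the one match.

[('pepe93', '')]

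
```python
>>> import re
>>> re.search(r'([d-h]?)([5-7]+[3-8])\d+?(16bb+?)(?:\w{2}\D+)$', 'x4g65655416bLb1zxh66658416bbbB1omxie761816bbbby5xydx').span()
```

Pattern: optionally a character in [d-h] (captured); then one or more of a character in [5-7], then a character in [3-8] (captured); then one or more of a digit (lazy); then the literal '16b', then one or more of a literal 'b' (lazy) (captured); then exactly 2 of a word character, then one or more of a non-digit (non-capturing group); then anchored at the end.
`search` walks the string left to right and returns the first match it finds.
The match spans [35:52] → 'e761816bbbby5xydx'.
Captured: group 1 = 'e', group 2 = '76', group 3 = '16bbbb'.

(35, 52)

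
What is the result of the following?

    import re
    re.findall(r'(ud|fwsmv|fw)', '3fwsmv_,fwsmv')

['fwsmv', 'fwsmv']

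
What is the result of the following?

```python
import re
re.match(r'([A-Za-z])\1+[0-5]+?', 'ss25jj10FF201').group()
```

'ss2'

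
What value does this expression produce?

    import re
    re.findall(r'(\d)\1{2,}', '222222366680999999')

The backreference `\1` re-matches whatever the first group consumed, character for character.
`findall` collects group 1 from each match (3 total).

['2', '6', '9']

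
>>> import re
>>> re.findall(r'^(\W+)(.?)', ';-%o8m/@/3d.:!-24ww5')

Pattern: anchored at the start of the string; then one or more of a non-word character (captured); then optionally any character (captured).
2 groups means the one result is a tuple of 2 captured strings — 1 here.

[(';-%', 'o')]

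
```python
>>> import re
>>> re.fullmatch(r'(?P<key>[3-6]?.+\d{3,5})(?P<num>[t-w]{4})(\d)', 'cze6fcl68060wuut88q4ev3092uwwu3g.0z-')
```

None

For `fullmatch`, every character of the input must be accounted for by the pattern.
Here there's no way to consume every character, so the call returns None.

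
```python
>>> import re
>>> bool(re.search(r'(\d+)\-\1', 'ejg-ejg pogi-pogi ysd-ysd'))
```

False

A backreference is literal: `\1` must see the identical characters the first group matched.
Here nothing in the string fits, so the call returns None, and `bool(None)` is False.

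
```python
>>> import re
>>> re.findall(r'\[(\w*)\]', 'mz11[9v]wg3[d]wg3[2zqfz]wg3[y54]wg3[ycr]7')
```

['9v', 'd', '2zqfz', 'y54', 'ycr']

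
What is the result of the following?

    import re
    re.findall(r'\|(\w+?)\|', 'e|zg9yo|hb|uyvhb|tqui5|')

['zg9yo', 'uyvhb']

One capturing group, so `findall` returns just the captured substring from each match — 2 in all.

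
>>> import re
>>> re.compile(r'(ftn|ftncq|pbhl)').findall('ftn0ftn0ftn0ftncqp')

['ftn', 'ftn', 'ftn', 'ftn']

Branches in `(...|...)` are attempted left-to-right; the first branch that allows the whole pattern to succeed is taken.
Scanning left to right: at [0:3] match 'ftn', group 1 = 'ftn'; at [4:7] match 'ftn', group 1 = 'ftn'; at [8:11] match 'ftn', group 1 = 'ftn'; at [12:15] match 'ftn', group 1 = 'ftn'.
One capturing group, so `findall` returns just the captured substring from each match — 4 in all.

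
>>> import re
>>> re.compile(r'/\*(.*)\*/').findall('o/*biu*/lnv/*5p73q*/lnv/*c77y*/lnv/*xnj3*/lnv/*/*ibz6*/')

`findall` collects group 1 from the one match (1 total).

['biu*/lnv/*5p73q*/lnv/*c77y*/lnv/*xnj3*/lnv/*/*ibz6']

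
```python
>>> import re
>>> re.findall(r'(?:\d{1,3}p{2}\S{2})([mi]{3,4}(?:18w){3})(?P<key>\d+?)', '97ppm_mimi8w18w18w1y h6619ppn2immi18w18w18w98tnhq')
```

The pattern matches 1 to 3 of a digit, then exactly 2 of a literal 'p', then exactly 2 of a non-whitespace character (non-capturing group); then 3 to 4 of one of [mi], then the literal '18w' repeated 3 times (captured); then one or more of a digit (lazy) (captured as 'key').
Because the quantifier is non-greedy, it stops expanding at the earliest point where the rest of the pattern can succeed.
Scanning left to right: at [23:44] match '619ppn2immi18w18w18w9', groups = ('immi18w18w18w', '9').
`findall` packs the 2 group values into a tuple for every match.

[('immi18w18w18w', '9')]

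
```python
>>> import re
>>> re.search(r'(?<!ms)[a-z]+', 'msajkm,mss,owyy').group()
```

The negative lookahead/lookbehind blocks any match where the forbidden context is present.
The match spans [0:6] → 'msajkm'.

'msajkm'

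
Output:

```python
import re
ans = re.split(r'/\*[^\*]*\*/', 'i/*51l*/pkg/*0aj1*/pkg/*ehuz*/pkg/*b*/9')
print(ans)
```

The string is cut at each match, leaving 5 pieces.

['i', 'pkg', 'pkg', 'pkg', '9']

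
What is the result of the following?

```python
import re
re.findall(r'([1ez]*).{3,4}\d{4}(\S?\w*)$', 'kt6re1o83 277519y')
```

Pattern: zero or more of one of [1ez] (captured); then 3 to 4 of any character, then exactly 4 of a digit; then optionally a non-whitespace character, then zero or more of a word character (captured); then anchored at the end.
Walking the string: at [4:17] match 'e1o83 277519y', groups = ('e1', '19y').
`findall` packs the 2 group values into a tuple for every match.

[('e1', '19y')]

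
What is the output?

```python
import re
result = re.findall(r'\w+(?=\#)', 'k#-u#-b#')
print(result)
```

['k', 'u', 'b']

Lookahead/lookbehind check context without consuming it, so the matched span excludes the asserted characters.
Matches: at [0:1] → 'k'; at [3:4] → 'u'; at [6:7] → 'b'.
No capturing groups, so `findall` returns the 3 full match strings.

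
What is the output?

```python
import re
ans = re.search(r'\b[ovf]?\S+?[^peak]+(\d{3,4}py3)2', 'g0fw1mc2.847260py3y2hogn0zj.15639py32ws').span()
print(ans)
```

(0, 37)

This matches a word boundary (`\b`, zero-width); then optionally one of [ovf], then one or more of a non-whitespace character (lazy); then one or more of any character except [peak]; then 3 to 4 of a digit, then the literal 'py3' (captured); then a literal '2'.
`search` walks the string left to right and returns the first match it finds.
The match spans [0:37] → 'g0fw1mc2.847260py3y2hogn0zj.15639py32'.
Captured: group 1 = '639py3'.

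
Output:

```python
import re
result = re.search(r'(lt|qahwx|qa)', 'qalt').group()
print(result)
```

qa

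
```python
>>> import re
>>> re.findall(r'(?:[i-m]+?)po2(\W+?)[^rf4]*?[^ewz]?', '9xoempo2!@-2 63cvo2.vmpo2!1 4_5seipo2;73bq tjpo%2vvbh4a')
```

['!', '!', ';']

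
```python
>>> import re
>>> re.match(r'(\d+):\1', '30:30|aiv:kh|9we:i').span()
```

`\1` has to match the exact text group 1 already captured.
`re.match` won't scan ahead — the pattern has to work from the very first character.
The match spans [0:5] → '30:30'.
Captured: group 1 = '30'.

(0, 5)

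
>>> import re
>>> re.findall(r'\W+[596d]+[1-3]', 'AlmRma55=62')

['=62']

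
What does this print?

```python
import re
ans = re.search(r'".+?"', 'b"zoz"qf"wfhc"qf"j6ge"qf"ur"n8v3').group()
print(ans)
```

The `?` after the quantifier makes it lazy — it takes as little as possible before letting the rest of the pattern try.
Unlike `match`, `search` isn't anchored — it looks for the pattern anywhere in the string.
The match spans [1:6] → '"zoz"'.

"zoz"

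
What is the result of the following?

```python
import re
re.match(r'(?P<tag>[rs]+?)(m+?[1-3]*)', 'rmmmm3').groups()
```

Pattern: one or more of one of [rs] (lazy) (captured as 'tag'); then one or more of a literal 'm' (lazy), then zero or more of a character in [1-3] (captured).
`re.match` only tries the pattern at the start of the string.
The match spans [0:2] → 'rm'.
Captured: group 1 = 'r', group 2 = 'm'.

('r', 'm')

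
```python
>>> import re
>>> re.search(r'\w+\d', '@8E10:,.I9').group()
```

This matches one or more of a word character; then a digit.
Unlike `match`, `search` isn't anchored — it looks for the pattern anywhere in the string.
The match spans [1:5] → '8E10'.

'8E10'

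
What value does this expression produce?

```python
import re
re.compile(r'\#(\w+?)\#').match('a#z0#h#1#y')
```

`re.match` only tries the pattern at the start of the string.
Here position 0 doesn't satisfy it, so the call returns None.

None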